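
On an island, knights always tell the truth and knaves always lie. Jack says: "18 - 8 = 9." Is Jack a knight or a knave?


Statement: "18 - 8 = 9."
Actual: 18 - 8 = 10
Claimed: 9
Statement is FALSE → Jack lies → Knave

Knave


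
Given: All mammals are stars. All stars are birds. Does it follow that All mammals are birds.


Premise 1: All mammals are stars.
Premise 2: All stars are birds.
Conclusion: All mammals are birds.
Barbara syllogism (AAA-1): All A are B, All B are C → All A are C.
Middle term (stars) distributed in premise 2.

Valid


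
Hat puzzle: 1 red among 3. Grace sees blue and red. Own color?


Total red = 1, seen red = 1
Own red = 1 - 1 = 0
Grace's hat is blue.

blue


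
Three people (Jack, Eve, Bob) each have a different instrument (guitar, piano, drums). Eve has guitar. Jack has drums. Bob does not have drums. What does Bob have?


From clues:
  Eve → guitar
  Jack → drums
By elimination, Bob gets the remaining.

piano


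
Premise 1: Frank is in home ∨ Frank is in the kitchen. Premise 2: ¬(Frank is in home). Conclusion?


Disjunctive syllogism: P ∨ Q, ¬P ⊢ Q
Disjunction: Frank is in home ∨ Frank is in the kitchen
We know it is not the case that Frank is in home.
By disjunctive syllogism, the other disjunct must be true.

Frank is in the kitchen


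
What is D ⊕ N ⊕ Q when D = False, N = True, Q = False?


D = False, N = True, Q = False
Step 1: D ⊕ N = False XOR True = True
Step 2: True ⊕ Q = True XOR False = True
XOR is true when an odd number of operands are true.

True


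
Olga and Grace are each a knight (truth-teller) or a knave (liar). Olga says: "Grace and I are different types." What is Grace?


Olga says: "Grace and I are different types."
Case 1: Olga is a Knight (truth-teller)
  Statement is true → they ARE different → Grace is a Knave
Case 2: Olga is a Knave (liar)
  Statement is false → they are NOT different → Grace is a Knave
In both cases, Grace is a Knave.

Knave


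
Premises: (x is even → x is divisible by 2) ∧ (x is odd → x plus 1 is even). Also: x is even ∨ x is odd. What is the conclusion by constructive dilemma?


Constructive dilemma: (P → Q) ∧ (R → S), P ∨ R ⊢ Q ∨ S
Premise 1: x is even → x is divisible by 2
Premise 2: x is odd → x plus 1 is even
Premise 3: x is even ∨ x is odd
Case 1: Assuming x is even, then by Premise 1, x is divisible by 2.
Case 2: Assuming x is odd, then by Premise 2, x plus 1 is even.
Since one of x is even or x is odd must hold, we get x is divisible by 2 or x plus 1 is even.

x is divisible by 2 or x plus 1 is even.


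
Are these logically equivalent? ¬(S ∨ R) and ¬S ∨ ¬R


Expression 1: ¬(S ∨ R)
Expression 2: ¬S ∨ ¬R
Truth table (S R | Expr1 Expr2):
  T T |   F     F
  T F |   F     T   ← differ
  F T |   F     T   ← differ
  F F |   T     T
Counterexample: S=T, R=F gives Expr1 = F but Expr2 = T, so the expressions are NOT logically equivalent.

No


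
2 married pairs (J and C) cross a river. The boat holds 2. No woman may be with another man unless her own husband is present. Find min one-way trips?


Label couples J and C.
1. WJ+WC → (far: WJ,WC; near: HJ,HC)
2. WJ ←   (far: WC; near: HJ,HC,WJ)
3. HJ+HC → (far: HJ,HC,WC; near: WJ)
4. HJ ←   (far: HC,WC; near: HJ,WJ)  — HJ returns, since WJ is alone on near bank
5. HJ+WJ → (far: all four; near: empty)
Every state respects the constraint.
Minimum trips = 5

5


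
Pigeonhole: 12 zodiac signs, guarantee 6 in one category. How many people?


Pigeonhole: to guarantee k in one of n categories, need (k-1)×n + 1.
k = 6, n = 12
Minimum = (6-1) × 12 + 1 = 5 × 12 + 1

61


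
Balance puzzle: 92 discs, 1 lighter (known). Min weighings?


Each weighing has 3 outcomes (left heavy / balance / right heavy), so k weighings distinguish at most 3^k cases; splitting into three near-equal groups achieves this.
Need 3^k ≥ 92: 3^4 = 81 < 92 ≤ 3^5 = 243
k = ⌈log₃(92)⌉ = 5

5


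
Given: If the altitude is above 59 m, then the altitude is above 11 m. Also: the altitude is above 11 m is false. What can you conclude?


Modus tollens: P → Q, ¬Q ⊢ ¬P
P: the altitude is above 59 m
Q: the altitude is above 11 m
We have P → Q and Q is false.
By modus tollens, P must be false.

It is not the case that the altitude is above 59 m


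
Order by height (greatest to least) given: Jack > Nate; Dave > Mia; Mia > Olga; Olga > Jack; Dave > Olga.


Constraints: Jack > Nate; Dave > Mia; Mia > Olga; Olga > Jack; Dave > Olga
Method: at each step, the next-highest is the one remaining person who never appears on the smaller side of a constraint between remaining people.
  Step 1: remaining {Nate, Mia, Jack, Olga, Dave}; on the smaller side: {Nate, Mia, Jack, Olga} → Dave is next (Dave > Mia; Dave > Olga).
  Step 2: remaining {Nate, Mia, Jack, Olga}; on the smaller side: {Nate, Jack, Olga} → Mia is next (Mia > Olga).
  Step 3: remaining {Nate, Jack, Olga}; on the smaller side: {Nate, Jack} → Olga is next (Olga > Jack).
  Step 4: remaining {Nate, Jack}; on the smaller side: {Nate} → Jack is next (Jack > Nate).
  Step 5: only Nate remains → lowest.
Final ranking (highest to lowest):

Dave > Mia > Olga > Jack > Nate


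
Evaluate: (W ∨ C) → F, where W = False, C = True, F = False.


W = False, C = True, F = False
Step 1: W ∨ C = False OR True = True
Step 2: (True) → F: false only when antecedent=True and F=False.
Result: False

False


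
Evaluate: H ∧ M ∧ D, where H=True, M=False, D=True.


H = True, M = False, D = True
Expression: H ∧ M ∧ D
Step 1: H ∧ M = True AND False = False
Step 2: (False) ∧ D = False AND True = False

False


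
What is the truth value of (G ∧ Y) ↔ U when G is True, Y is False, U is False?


G = True, Y = False, U = False
Step 1: G ∧ Y = True AND False = False
Step 2: (False) ↔ U: true when both sides have same truth value.
Result: False ↔ False = True

True


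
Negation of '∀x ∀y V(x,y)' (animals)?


Original: ∀x ∀y V(x,y)
Rule: ¬∀→∃, ¬∃→∀, negate predicate.
Negation: ∃x ∃y ¬V(x,y)

∃x ∃y ¬V(x,y)


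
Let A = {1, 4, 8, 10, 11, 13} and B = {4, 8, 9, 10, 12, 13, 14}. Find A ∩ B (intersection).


A = {1, 4, 8, 10, 11, 13}
B = {4, 8, 9, 10, 12, 13, 14}
Operation: intersection
Elements in both: 4, 8, 10, 13

{4, 8, 10, 13}


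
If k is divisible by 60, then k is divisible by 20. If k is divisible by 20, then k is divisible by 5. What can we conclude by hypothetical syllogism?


Hypothetical syllogism: P → Q, Q → R ⊢ P → R
Premise 1: k is divisible by 60 → k is divisible by 20
Premise 2: k is divisible by 20 → k is divisible by 5
Chain the implications: the middle term (k is divisible by 20) links the two.
Conclusion: If k is divisible by 60, then k is divisible by 5.

If k is divisible by 60, then k is divisible by 5.


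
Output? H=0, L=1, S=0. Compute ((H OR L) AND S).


H OR L = 0|1 = 1
1 AND 0 = 0

0


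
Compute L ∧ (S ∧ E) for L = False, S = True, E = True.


L = False, S = True, E = True
Step 1: S ∧ E = True AND True = True
Step 2: L ∧ True = False AND True = False
AND is true only when ALL operands are true.

False


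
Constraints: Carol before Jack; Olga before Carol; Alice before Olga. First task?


Constraints: Carol before Jack; Olga before Carol; Alice before Olga
The first task can have nothing scheduled before it, so it must never appear on the right of a 'before'.
Tasks appearing after some 'before': Jack, Carol, Olga.
The only task not in that list is Alice → it is first.

Alice


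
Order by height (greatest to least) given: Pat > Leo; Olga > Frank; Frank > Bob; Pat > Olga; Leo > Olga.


Constraints: Pat > Leo; Olga > Frank; Frank > Bob; Pat > Olga; Leo > Olga
Method: at each step, the next-highest is the one remaining person who never appears on the smaller side of a constraint between remaining people.
  Step 1: remaining {Bob, Frank, Pat, Leo, Olga}; on the smaller side: {Bob, Frank, Leo, Olga} → Pat is next (Pat > Leo; Pat > Olga).
  Step 2: remaining {Bob, Frank, Leo, Olga}; on the smaller side: {Bob, Frank, Olga} → Leo is next (Leo > Olga).
  Step 3: remaining {Bob, Frank, Olga}; on the smaller side: {Bob, Frank} → Olga is next (Olga > Frank).
  Step 4: remaining {Bob, Frank}; on the smaller side: {Bob} → Frank is next (Frank > Bob).
  Step 5: only Bob remains → lowest.
Final ranking (highest to lowest):

Pat > Leo > Olga > Frank > Bob


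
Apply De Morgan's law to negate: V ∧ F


De Morgan's law: ¬(P ∧ Q) ≡ ¬P ∨ ¬Q
¬(V ∧ F) = ¬V ∨ ¬F

¬V ∨ ¬F


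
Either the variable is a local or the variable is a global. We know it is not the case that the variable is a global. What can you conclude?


Disjunctive syllogism: P ∨ Q, ¬P ⊢ Q
Disjunction: the variable is a local ∨ the variable is a global
We know it is not the case that the variable is a global.
By disjunctive syllogism, the other disjunct must be true.

The variable is a local


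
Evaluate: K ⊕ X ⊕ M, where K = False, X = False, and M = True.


K = False, X = False, M = True
Step 1: K ⊕ X = False XOR False = False
Step 2: False ⊕ M = False XOR True = True
XOR is true when an odd number of operands are true.

True


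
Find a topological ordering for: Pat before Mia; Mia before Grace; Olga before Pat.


Constraints: Pat before Mia; Mia before Grace; Olga before Pat
Method: repeatedly schedule the remaining task that has no remaining task required before it.
  Step 1: remaining {Grace, Pat, Olga, Mia}; every task except Olga still has a predecessor pending → schedule Olga.
  Step 2: remaining {Grace, Pat, Mia}; every task except Pat still has a predecessor pending → schedule Pat.
  Step 3: remaining {Grace, Mia}; every task except Mia still has a predecessor pending → schedule Mia.
  Step 4: only Grace remains → schedule Grace.
Resulting order:

Olga → Pat → Mia → Grace


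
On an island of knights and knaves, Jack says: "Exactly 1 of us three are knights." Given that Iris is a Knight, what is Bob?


Jack claims exactly 1 knights among Jack, Iris, Bob.
Given: Iris is a Knight.

Case 1: Jack is a Knight (tells truth)
  Then exactly 1 of the three are knights.
  Counting Jack, Iris: 2 knight(s) so far. Need -1 more → impossible.
Case 2: Jack is a Knave (lies)
  Then the count is NOT 1.
  If Bob = Knave, count = 1 = 1 → claim would be true, contradicts lie.
  If Bob = Knight, count = 2 ≠ 1 → lie confirmed ✓

Bob is a Knight.

Knight


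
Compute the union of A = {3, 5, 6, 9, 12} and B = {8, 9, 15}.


A = {3, 5, 6, 9, 12}
B = {8, 9, 15}
Operation: union
All elements combined: 3, 5, 6, 8, 9, 12, 15

{3, 5, 6, 8, 9, 12, 15}


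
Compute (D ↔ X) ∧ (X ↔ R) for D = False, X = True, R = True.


D = False, X = True, R = True
Step 1: D ↔ X is true when D and X have the same value. Result: False
Step 2: X ↔ R is true when X and R have the same value. Result: True
Step 3: False ∧ True = False

False


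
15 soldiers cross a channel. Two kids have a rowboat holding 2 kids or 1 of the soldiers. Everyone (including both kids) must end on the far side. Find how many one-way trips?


Per crossing of one of the soldiers: kids→, one←, one of the soldiers→, one← = 4 trips
15 × 4 = 60, + 1 final kids→ = 61
Minimum trips = 61

61


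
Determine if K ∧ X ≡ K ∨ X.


Expression 1: K ∧ X
Expression 2: K ∨ X
Truth table (K X | Expr1 Expr2):
  T T |   T     T
  T F |   F     T   ← differ
  F T |   F     T   ← differ
  F F |   F     F
Counterexample: K=T, X=F gives Expr1 = F but Expr2 = T, so the expressions are NOT logically equivalent.

No


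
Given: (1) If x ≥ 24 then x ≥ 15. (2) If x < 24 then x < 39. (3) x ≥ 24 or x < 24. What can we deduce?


Constructive dilemma: (P → Q) ∧ (R → S), P ∨ R ⊢ Q ∨ S
Premise 1: x ≥ 24 → x ≥ 15
Premise 2: x < 24 → x < 39
Premise 3: x ≥ 24 ∨ x < 24
Case 1: Assuming x ≥ 24, then by Premise 1, x ≥ 15.
Case 2: Assuming x < 24, then by Premise 2, x < 39.
Since one of x ≥ 24 or x < 24 must hold, we get x ≥ 15 or x < 39.

x ≥ 15 or x < 39.


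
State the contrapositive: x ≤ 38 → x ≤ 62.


Original: If x ≤ 38, then x ≤ 62
Contrapositive: If ¬Q, then ¬P
Negate Q: not (x ≤ 62)
Negate P: not (x ≤ 38)

If not (x ≤ 62), then not (x ≤ 38).


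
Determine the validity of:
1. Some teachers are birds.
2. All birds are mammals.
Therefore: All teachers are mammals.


Premise 1: Some teachers are birds.
Premise 2: All birds are mammals.
Conclusion: All teachers are mammals.
Fallacy: illicit minor. The minor term (teachers) is distributed in the conclusion ('All teachers ...') but undistributed in its premise ('Some teachers are birds' doesn't cover all teachers).
Only 'Some teachers are mammals' follows, not 'All'.

Invalid


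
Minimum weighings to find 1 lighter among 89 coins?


Each weighing has 3 outcomes (left heavy / balance / right heavy), so k weighings distinguish at most 3^k cases; splitting into three near-equal groups achieves this.
Need 3^k ≥ 89: 3^4 = 81 < 89 ≤ 3^5 = 243
k = ⌈log₃(89)⌉ = 5

5


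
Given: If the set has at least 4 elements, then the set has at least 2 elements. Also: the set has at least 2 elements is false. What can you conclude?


Modus tollens: P → Q, ¬Q ⊢ ¬P
P: the set has at least 4 elements
Q: the set has at least 2 elements
We have P → Q and Q is false.
By modus tollens, P must be false.

It is not the case that the set has at least 4 elements


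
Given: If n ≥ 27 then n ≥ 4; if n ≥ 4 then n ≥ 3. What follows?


Hypothetical syllogism: P → Q, Q → R ⊢ P → R
Premise 1: n ≥ 27 → n ≥ 4
Premise 2: n ≥ 4 → n ≥ 3
Chain the implications: the middle term (n ≥ 4) links the two.
Conclusion: If n ≥ 27, then n ≥ 3.

If n ≥ 27, then n ≥ 3.


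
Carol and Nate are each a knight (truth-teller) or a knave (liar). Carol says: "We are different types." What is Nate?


Carol says: "We are different types."
Case 1: Carol is a Knight (truth-teller)
  Statement is true → they ARE different → Nate is a Knave
Case 2: Carol is a Knave (liar)
  Statement is false → they are NOT different → Nate is a Knave
In both cases, Nate is a Knave.

Knave


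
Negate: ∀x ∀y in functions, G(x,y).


Original: ∀x ∀y G(x,y)
Rule: ¬∀→∃, ¬∃→∀, negate predicate.
Negation: ∃x ∃y ¬G(x,y)

∃x ∃y ¬G(x,y)


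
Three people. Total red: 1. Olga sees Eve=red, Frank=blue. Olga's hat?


Total red = 1, seen red = 1
Own red = 1 - 1 = 0
Olga's hat is blue.

blue


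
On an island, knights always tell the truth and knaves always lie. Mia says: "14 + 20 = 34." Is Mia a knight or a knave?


Statement: "14 + 20 = 34."
Actual: 14 + 20 = 34
Claimed: 34
Statement is TRUE → Mia tells the truth → Knight

Knight


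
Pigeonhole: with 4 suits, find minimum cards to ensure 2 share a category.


Pigeonhole: to guarantee k in one of n categories, need (k-1)×n + 1.
k = 2, n = 4
Minimum = (2-1) × 4 + 1 = 1 × 4 + 1

5


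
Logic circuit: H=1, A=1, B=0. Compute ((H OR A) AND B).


H OR A = 1|1 = 1
1 AND 0 = 0

0


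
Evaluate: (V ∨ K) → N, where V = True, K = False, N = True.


V = True, K = False, N = True
Step 1: V ∨ K = True OR False = True
Step 2: (True) → N: false only when antecedent=True and N=False.
Result: True

True


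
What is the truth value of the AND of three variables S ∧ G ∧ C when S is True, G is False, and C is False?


S = True, G = False, C = False
Step 1: S ∧ G = True AND False = False
Step 2: (False) ∧ C = (False) AND False = False
AND is true only when ALL operands are true.

False


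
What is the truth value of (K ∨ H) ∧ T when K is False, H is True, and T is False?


K = False, H = True, T = False
Step 1: K ∨ H = False OR True = True
Step 2: True ∧ T = True AND False = False
OR is true when at least one operand is true; AND requires both.

False


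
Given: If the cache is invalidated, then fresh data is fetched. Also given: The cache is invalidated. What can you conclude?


Modus ponens: P → Q, P ⊢ Q
P: the cache is invalidated
Q: fresh data is fetched
We have P → Q and P is true.
By modus ponens, Q must be true.

Fresh data is fetched


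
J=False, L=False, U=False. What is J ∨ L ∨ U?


J = False, L = False, U = False
Expression: J ∨ L ∨ U
Step 1: J ∨ L = False OR False = False
Step 2: (False) ∨ U = False OR False = False

False


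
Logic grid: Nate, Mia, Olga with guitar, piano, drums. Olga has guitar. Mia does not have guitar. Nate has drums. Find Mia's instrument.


From clues:
  Olga → guitar
  Nate → drums
By elimination, Mia gets the remaining.

piano


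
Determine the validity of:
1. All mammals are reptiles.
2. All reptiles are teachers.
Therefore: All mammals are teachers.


Premise 1: All mammals are reptiles.
Premise 2: All reptiles are teachers.
Conclusion: All mammals are teachers.
Barbara syllogism (AAA-1): All A are B, All B are C → All A are C.
Middle term (reptiles) distributed in premise 2.

Valid


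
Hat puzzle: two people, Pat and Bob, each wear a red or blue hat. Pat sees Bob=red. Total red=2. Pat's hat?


Total red = 2, Bob = red
Red accounted for: 1
Remaining for Pat: 1
Pat's hat is red.

red


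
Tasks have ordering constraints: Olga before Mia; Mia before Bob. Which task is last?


Constraints: Olga before Mia; Mia before Bob
The last task can have nothing scheduled after it, so it must never appear on the left of a 'before'.
Tasks appearing before some other task: Olga, Mia.
The only task not in that list is Bob → it is last.

Bob


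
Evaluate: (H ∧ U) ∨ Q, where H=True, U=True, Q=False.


H = True, U = True, Q = False
Expression: (H ∧ U) ∨ Q
Step 1: H ∧ U = True AND True = True
Step 2: (True) ∨ Q = True OR False = True

True


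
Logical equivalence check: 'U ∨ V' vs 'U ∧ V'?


Expression 1: U ∨ V
Expression 2: U ∧ V
Truth table (U V | Expr1 Expr2):
  T T |   T     T
  T F |   T     F   ← differ
  F T |   T     F   ← differ
  F F |   F     F
Counterexample: U=T, V=F gives Expr1 = T but Expr2 = F, so the expressions are NOT logically equivalent.

No


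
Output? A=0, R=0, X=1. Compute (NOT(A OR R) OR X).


A OR R = 0
NOT(0) = 1
1 OR 1 = 1

1


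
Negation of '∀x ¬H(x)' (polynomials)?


Original: ∀x ¬H(x)
Rule: ¬∀→∃, ¬∃→∀, negate predicate.
Negation: ∃x H(x)

∃x H(x)


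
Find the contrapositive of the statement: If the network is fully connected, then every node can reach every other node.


Original: If the network is fully connected, then every node can reach every other node
Contrapositive: If ¬Q, then ¬P
Negate Q: not (every node can reach every other node)
Negate P: not (the network is fully connected)

If not (every node can reach every other node), then not (the network is fully connected).


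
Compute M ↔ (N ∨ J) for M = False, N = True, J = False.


M = False, N = True, J = False
Step 1: N ∨ J = True OR False = True
Step 2: M ↔ (True): true when both sides have same truth value.
Result: False ↔ True = False

False


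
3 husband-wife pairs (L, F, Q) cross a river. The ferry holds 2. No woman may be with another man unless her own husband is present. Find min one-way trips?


Label couples L, F, Q (H = husband, W = wife).
Counting alone: 6 people, the ferry carries 2 and someone must bring it back, so each round trip nets at most +1 on the far side until the last crossing → at least 9 trips. The jealousy constraint makes 9 impossible; the shortest valid schedule has 11:
1. WL+WF →  (far: WL,WF; near: HL,HF,HQ,WQ)
2. WL ←       (far: WF; near: HL,HF,HQ,WL,WQ)
3. WL+WQ →  (far: WL,WF,WQ; near: HL,HF,HQ)
4. WL ←       (far: WF,WQ; near: HL,HF,HQ,WL)
5. HF+HQ →  (far: HF,WF,HQ,WQ; near: HL,WL)
6. HF+WF ←  (far: HQ,WQ; near: HL,WL,HF,WF)
7. HL+HF →  (far: HL,HF,HQ,WQ; near: WL,WF)
8. WQ ←       (far: HL,HF,HQ; near: WL,WF,WQ)
9. WL+WF →  (far: HL,WL,HF,WF,HQ; near: WQ)
10. HQ ←      (far: HL,WL,HF,WF; near: HQ,WQ)
11. HQ+WQ → (far: all six; near: empty)
In every state each wife is either with her husband or with no other man.
Minimum trips = 11

11


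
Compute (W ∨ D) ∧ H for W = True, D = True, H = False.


W = True, D = True, H = False
Step 1: W ∨ D = True OR True = True
Step 2: True ∧ H = True AND False = False
OR is true when at least one operand is true; AND requires both.

False


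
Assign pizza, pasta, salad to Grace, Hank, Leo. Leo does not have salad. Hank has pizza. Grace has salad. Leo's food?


From clues:
  Grace → salad
  Hank → pizza
By elimination, Leo gets the remaining.

pasta


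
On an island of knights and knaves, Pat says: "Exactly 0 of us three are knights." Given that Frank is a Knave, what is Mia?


Pat claims exactly 0 knights among Pat, Frank, Mia.
Given: Frank is a Knave.

Case 1: Pat is a Knight (tells truth)
  Then exactly 0 of the three are knights.
  Counting Pat, Frank: 1 knight(s) so far. Need -1 more → impossible.
Case 2: Pat is a Knave (lies)
  Then the count is NOT 0.
  If Mia = Knave, count = 0 = 0 → claim would be true, contradicts lie.
  If Mia = Knight, count = 1 ≠ 0 → lie confirmed ✓

Mia is a Knight.

Knight


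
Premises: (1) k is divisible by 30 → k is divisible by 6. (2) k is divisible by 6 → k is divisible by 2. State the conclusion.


Hypothetical syllogism: P → Q, Q → R ⊢ P → R
Premise 1: k is divisible by 30 → k is divisible by 6
Premise 2: k is divisible by 6 → k is divisible by 2
Chain the implications: the middle term (k is divisible by 6) links the two.
Conclusion: If k is divisible by 30, then k is divisible by 2.

If k is divisible by 30, then k is divisible by 2.


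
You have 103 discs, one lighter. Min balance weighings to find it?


Each weighing has 3 outcomes (left heavy / balance / right heavy), so k weighings distinguish at most 3^k cases; splitting into three near-equal groups achieves this.
Need 3^k ≥ 103: 3^4 = 81 < 103 ≤ 3^5 = 243
k = ⌈log₃(103)⌉ = 5

5


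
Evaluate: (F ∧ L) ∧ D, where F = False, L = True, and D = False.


F = False, L = True, D = False
Step 1: F ∧ L = False AND True = False
Step 2: False ∧ D = False AND False = False
AND is true only when ALL operands are true.

False


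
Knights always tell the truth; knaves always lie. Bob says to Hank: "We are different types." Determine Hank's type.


Bob says: "We are different types."
Case 1: Bob is a Knight (truth-teller)
  Statement is true → they ARE different → Hank is a Knave
Case 2: Bob is a Knave (liar)
  Statement is false → they are NOT different → Hank is a Knave
In both cases, Hank is a Knave.

Knave


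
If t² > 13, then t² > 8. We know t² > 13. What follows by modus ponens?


Modus ponens: P → Q, P ⊢ Q
P: t² > 13
Q: t² > 8
We have P → Q and P is true.
By modus ponens, Q must be true.

t² > 8


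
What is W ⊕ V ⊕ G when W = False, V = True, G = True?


W = False, V = True, G = True
Step 1: W ⊕ V = False XOR True = True
Step 2: True ⊕ G = True XOR True = False
XOR is true when an odd number of operands are true.

False


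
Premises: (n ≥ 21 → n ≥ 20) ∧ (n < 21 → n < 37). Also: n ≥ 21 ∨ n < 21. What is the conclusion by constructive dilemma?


Constructive dilemma: (P → Q) ∧ (R → S), P ∨ R ⊢ Q ∨ S
Premise 1: n ≥ 21 → n ≥ 20
Premise 2: n < 21 → n < 37
Premise 3: n ≥ 21 ∨ n < 21
Case 1: Assuming n ≥ 21, then by Premise 1, n ≥ 20.
Case 2: Assuming n < 21, then by Premise 2, n < 37.
Since one of n ≥ 21 or n < 21 must hold, we get n ≥ 20 or n < 37.

n ≥ 20 or n < 37.


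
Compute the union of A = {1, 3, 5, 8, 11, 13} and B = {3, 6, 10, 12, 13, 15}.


A = {1, 3, 5, 8, 11, 13}
B = {3, 6, 10, 12, 13, 15}
Operation: union
All elements combined: 1, 3, 5, 6, 8, 10, 11, 12, 13, 15

{1, 3, 5, 6, 8, 10, 11, 12, 13, 15}


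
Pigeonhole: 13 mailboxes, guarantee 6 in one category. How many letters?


Pigeonhole: to guarantee k in one of n categories, need (k-1)×n + 1.
k = 6, n = 13
Minimum = (6-1) × 13 + 1 = 5 × 13 + 1

66


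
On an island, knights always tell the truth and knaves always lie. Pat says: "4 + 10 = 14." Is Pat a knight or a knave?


Statement: "4 + 10 = 14."
Actual: 4 + 10 = 14
Claimed: 14
Statement is TRUE → Pat tells the truth → Knight

Knight


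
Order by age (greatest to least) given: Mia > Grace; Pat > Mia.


Constraints: Mia > Grace; Pat > Mia
Method: at each step, the next-highest is the one remaining person who never appears on the smaller side of a constraint between remaining people.
  Step 1: remaining {Pat, Grace, Mia}; on the smaller side: {Grace, Mia} → Pat is next (Pat > Mia).
  Step 2: remaining {Grace, Mia}; on the smaller side: {Grace} → Mia is next (Mia > Grace).
  Step 3: only Grace remains → lowest.
Final ranking (highest to lowest):

Pat > Mia > Grace


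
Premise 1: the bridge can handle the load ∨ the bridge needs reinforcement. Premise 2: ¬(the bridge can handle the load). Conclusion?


Disjunctive syllogism: P ∨ Q, ¬P ⊢ Q
Disjunction: the bridge can handle the load ∨ the bridge needs reinforcement
We know it is not the case that the bridge can handle the load.
By disjunctive syllogism, the other disjunct must be true.

The bridge needs reinforcement


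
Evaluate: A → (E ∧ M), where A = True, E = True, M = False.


A = True, E = True, M = False
Step 1: E ∧ M = True AND False = False
Step 2: A → (False): false only when A=True and consequent=False.
Result: False

False


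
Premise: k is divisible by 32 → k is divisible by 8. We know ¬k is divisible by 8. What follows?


Modus tollens: P → Q, ¬Q ⊢ ¬P
P: k is divisible by 32
Q: k is divisible by 8
We have P → Q and Q is false.
By modus tollens, P must be false.

It is not the case that k is divisible by 32


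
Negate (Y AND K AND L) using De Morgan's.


De Morgan's law: ¬(P ∧ Q ∧ R) ≡ ¬P ∨ ¬Q ∨ ¬R
¬(Y ∧ K ∧ L) = ¬Y ∨ ¬K ∨ ¬L

¬Y ∨ ¬K ∨ ¬L


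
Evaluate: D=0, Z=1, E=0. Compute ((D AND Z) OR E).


D AND Z = 0&1 = 0
0 OR 0 = 0

0


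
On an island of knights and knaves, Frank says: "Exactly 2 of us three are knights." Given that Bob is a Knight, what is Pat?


Frank claims exactly 2 knights among Frank, Bob, Pat.
Given: Bob is a Knight.

Case 1: Frank is a Knight (tells truth)
  Then exactly 2 of the three are knights.
  Counting Frank, Bob: 2 knight(s) so far. Need 0 more → Pat = Knave.
Case 2: Frank is a Knave (lies)
  Then the count is NOT 2.
  If Pat = Knight, count = 2 = 2 → claim would be true, contradicts lie.
  If Pat = Knave, count = 1 ≠ 2 → lie confirmed ✓

Pat is a Knave.

Knave


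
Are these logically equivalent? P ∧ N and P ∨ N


Expression 1: P ∧ N
Expression 2: P ∨ N
Truth table (P N | Expr1 Expr2):
  T T |   T     T
  T F |   F     T   ← differ
  F T |   F     T   ← differ
  F F |   F     F
Counterexample: P=T, N=F gives Expr1 = F but Expr2 = T, so the expressions are NOT logically equivalent.

No


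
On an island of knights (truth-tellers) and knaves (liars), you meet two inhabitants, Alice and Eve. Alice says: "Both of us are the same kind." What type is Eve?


Alice says: "Both of us are the same kind."
Case 1: Alice is a Knight (truth-teller)
  Statement is true → they ARE the same → Eve is also a Knight
Case 2: Alice is a Knave (liar)
  Statement is false → they are NOT the same → Eve is a Knight
In both cases, Eve is a Knight.

Knight


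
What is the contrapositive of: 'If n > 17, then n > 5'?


Original: If n > 17, then n > 5
Contrapositive: If ¬Q, then ¬P
Negate Q: not (n > 5)
Negate P: not (n > 17)

If not (n > 5), then not (n > 17).


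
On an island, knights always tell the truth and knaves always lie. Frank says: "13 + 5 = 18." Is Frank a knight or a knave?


Statement: "13 + 5 = 18."
Actual: 13 + 5 = 18
Claimed: 18
Statement is TRUE → Frank tells the truth → Knight

Knight


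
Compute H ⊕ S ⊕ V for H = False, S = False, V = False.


H = False, S = False, V = False
Step 1: H ⊕ S = False XOR False = False
Step 2: False ⊕ V = False XOR False = False
XOR is true when an odd number of operands are true.

False


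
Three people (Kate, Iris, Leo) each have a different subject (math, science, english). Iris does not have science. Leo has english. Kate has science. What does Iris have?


From clues:
  Leo → english
  Kate → science
By elimination, Iris gets the remaining.

math


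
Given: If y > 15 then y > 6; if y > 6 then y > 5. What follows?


Hypothetical syllogism: P → Q, Q → R ⊢ P → R
Premise 1: y > 15 → y > 6
Premise 2: y > 6 → y > 5
Chain the implications: the middle term (y > 6) links the two.
Conclusion: If y > 15, then y > 5.

If y > 15, then y > 5.


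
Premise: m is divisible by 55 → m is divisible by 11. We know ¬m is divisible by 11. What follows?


Modus tollens: P → Q, ¬Q ⊢ ¬P
P: m is divisible by 55
Q: m is divisible by 11
We have P → Q and Q is false.
By modus tollens, P must be false.

It is not the case that m is divisible by 55


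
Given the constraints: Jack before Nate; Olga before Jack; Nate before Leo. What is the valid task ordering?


Constraints: Jack before Nate; Olga before Jack; Nate before Leo
Method: repeatedly schedule the remaining task that has no remaining task required before it.
  Step 1: remaining {Leo, Jack, Olga, Nate}; every task except Olga still has a predecessor pending → schedule Olga.
  Step 2: remaining {Leo, Jack, Nate}; every task except Jack still has a predecessor pending → schedule Jack.
  Step 3: remaining {Leo, Nate}; every task except Nate still has a predecessor pending → schedule Nate.
  Step 4: only Leo remains → schedule Leo.
Resulting order:

Olga → Jack → Nate → Leo


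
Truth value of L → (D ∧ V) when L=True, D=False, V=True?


L = True, D = False, V = True
Expression: L → (D ∧ V)
Step 1: D ∧ V = False AND True = False
Step 2: L → (False) = True → False = False

False


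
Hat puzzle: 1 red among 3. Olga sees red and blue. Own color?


Total red = 1, seen red = 1
Own red = 1 - 1 = 0
Olga's hat is blue.

blue


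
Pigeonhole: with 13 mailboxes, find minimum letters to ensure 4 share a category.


Pigeonhole: to guarantee k in one of n categories, need (k-1)×n + 1.
k = 4, n = 13
Minimum = (4-1) × 13 + 1 = 3 × 13 + 1

40


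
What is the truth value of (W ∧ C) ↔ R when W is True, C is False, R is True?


W = True, C = False, R = True
Step 1: W ∧ C = True AND False = False
Step 2: (False) ↔ R: true when both sides have same truth value.
Result: False ↔ True = False

False


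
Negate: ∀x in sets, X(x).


Original: ∀x X(x)
Rule: ¬∀→∃, ¬∃→∀, negate predicate.
Negation: ∃x ¬X(x)

∃x ¬X(x)


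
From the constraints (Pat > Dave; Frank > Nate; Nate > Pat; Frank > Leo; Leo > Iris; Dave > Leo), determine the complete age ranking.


Constraints: Pat > Dave; Frank > Nate; Nate > Pat; Frank > Leo; Leo > Iris; Dave > Leo
Method: at each step, the next-highest is the one remaining person who never appears on the smaller side of a constraint between remaining people.
  Step 1: remaining {Pat, Nate, Iris, Leo, Frank, Dave}; on the smaller side: {Pat, Nate, Iris, Leo, Dave} → Frank is next (Frank > Nate; Frank > Leo).
  Step 2: remaining {Pat, Nate, Iris, Leo, Dave}; on the smaller side: {Pat, Iris, Leo, Dave} → Nate is next (Nate > Pat).
  Step 3: remaining {Pat, Iris, Leo, Dave}; on the smaller side: {Iris, Leo, Dave} → Pat is next (Pat > Dave).
  Step 4: remaining {Iris, Leo, Dave}; on the smaller side: {Iris, Leo} → Dave is next (Dave > Leo).
  Step 5: remaining {Iris, Leo}; on the smaller side: {Iris} → Leo is next (Leo > Iris).
  Step 6: only Iris remains → lowest.
Final ranking (highest to lowest):

Frank > Nate > Pat > Dave > Leo > Iris


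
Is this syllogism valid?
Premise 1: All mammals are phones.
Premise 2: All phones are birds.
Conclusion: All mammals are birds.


Premise 1: All mammals are phones.
Premise 2: All phones are birds.
Conclusion: All mammals are birds.
Barbara syllogism (AAA-1): All A are B, All B are C → All A are C.
Middle term (phones) distributed in premise 2.

Valid


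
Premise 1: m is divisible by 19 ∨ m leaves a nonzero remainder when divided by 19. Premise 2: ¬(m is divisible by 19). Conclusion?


Disjunctive syllogism: P ∨ Q, ¬P ⊢ Q
Disjunction: m is divisible by 19 ∨ m leaves a nonzero remainder when divided by 19
We know it is not the case that m is divisible by 19.
By disjunctive syllogism, the other disjunct must be true.

m leaves a nonzero remainder when divided by 19


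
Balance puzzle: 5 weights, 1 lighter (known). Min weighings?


Each weighing has 3 outcomes (left heavy / balance / right heavy), so k weighings distinguish at most 3^k cases; splitting into three near-equal groups achieves this.
Need 3^k ≥ 5: 3^1 = 3 < 5 ≤ 3^2 = 9
k = ⌈log₃(5)⌉ = 2

2


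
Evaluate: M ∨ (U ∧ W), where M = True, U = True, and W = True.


M = True, U = True, W = True
Step 1: U ∧ W = True AND True = True
Step 2: M ∨ True = True OR True = True
AND evaluated first (higher precedence); then OR applied.

True


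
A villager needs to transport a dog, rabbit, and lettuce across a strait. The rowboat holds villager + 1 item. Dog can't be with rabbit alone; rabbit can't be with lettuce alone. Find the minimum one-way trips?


1. villager+rabbit → 2. villager ← 3. villager+dog → 4. villager+rabbit ← 5. villager+lettuce → 6. villager ← 7. villager+rabbit →
Minimum trips = 7

7


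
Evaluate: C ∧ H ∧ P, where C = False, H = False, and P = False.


C = False, H = False, P = False
Step 1: C ∧ H = False AND False = False
Step 2: (False) ∧ P = (False) AND False = False
AND is true only when ALL operands are true.

False


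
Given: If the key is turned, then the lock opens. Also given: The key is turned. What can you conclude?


Modus ponens: P → Q, P ⊢ Q
P: the key is turned
Q: the lock opens
We have P → Q and P is true.
By modus ponens, Q must be true.

The lock opens


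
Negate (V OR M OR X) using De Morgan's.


De Morgan's law: ¬(P ∨ Q ∨ R) ≡ ¬P ∧ ¬Q ∧ ¬R
¬(V ∨ M ∨ X) = ¬V ∧ ¬M ∧ ¬X

¬V ∧ ¬M ∧ ¬X


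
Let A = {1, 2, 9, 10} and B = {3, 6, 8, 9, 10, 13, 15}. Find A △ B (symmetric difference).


A = {1, 2, 9, 10}
B = {3, 6, 8, 9, 10, 13, 15}
Operation: symmetric difference
In A only: [1, 2], in B only: [3, 6, 8, 13, 15]

{1, 2, 3, 6, 8, 13, 15}


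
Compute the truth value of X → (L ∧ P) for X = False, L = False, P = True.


X = False, L = False, P = True
Step 1: L ∧ P = False AND True = False
Step 2: X → (False): false only when X=True and consequent=False.
Result: True

True


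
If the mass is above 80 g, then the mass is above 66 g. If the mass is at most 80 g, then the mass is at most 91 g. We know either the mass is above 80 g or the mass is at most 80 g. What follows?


Constructive dilemma: (P → Q) ∧ (R → S), P ∨ R ⊢ Q ∨ S
Premise 1: the mass is above 80 g → the mass is above 66 g
Premise 2: the mass is at most 80 g → the mass is at most 91 g
Premise 3: the mass is above 80 g ∨ the mass is at most 80 g
Case 1: Assuming the mass is above 80 g, then by Premise 1, the mass is above 66 g.
Case 2: Assuming the mass is at most 80 g, then by Premise 2, the mass is at most 91 g.
Since one of the mass is above 80 g or the mass is at most 80 g must hold, we get the mass is above 66 g or the mass is at most 91 g.

The mass is above 66 g or the mass is at most 91 g.


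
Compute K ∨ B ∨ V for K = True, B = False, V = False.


K = True, B = False, V = False
Step 1: K ∨ B = True OR False = True
Step 2: True ∨ V = True OR False = True
OR is true when at least one operand is true.

True


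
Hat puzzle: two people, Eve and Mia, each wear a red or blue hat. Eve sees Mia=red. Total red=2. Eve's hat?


Total red = 2, Mia = red
Red accounted for: 1
Remaining for Eve: 1
Eve's hat is red.

red


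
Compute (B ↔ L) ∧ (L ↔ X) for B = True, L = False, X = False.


B = True, L = False, X = False
Step 1: B ↔ L is true when B and L have the same value. Result: False
Step 2: L ↔ X is true when L and X have the same value. Result: True
Step 3: False ∧ True = False

False


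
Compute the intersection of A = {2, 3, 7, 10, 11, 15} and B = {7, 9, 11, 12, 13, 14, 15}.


A = {2, 3, 7, 10, 11, 15}
B = {7, 9, 11, 12, 13, 14, 15}
Operation: intersection
Elements in both: 7, 11, 15

{7, 11, 15}


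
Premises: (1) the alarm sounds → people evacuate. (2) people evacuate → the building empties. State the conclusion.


Hypothetical syllogism: P → Q, Q → R ⊢ P → R
Premise 1: the alarm sounds → people evacuate
Premise 2: people evacuate → the building empties
Chain the implications: the middle term (people evacuate) links the two.
Conclusion: If the alarm sounds, then the building empties.

If the alarm sounds, then the building empties.


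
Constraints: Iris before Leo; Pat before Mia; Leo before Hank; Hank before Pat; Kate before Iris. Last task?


Constraints: Iris before Leo; Pat before Mia; Leo before Hank; Hank before Pat; Kate before Iris
The last task can have nothing scheduled after it, so it must never appear on the left of a 'before'.
Tasks appearing before some other task: Iris, Pat, Leo, Hank, Kate.
The only task not in that list is Mia → it is last.

Mia


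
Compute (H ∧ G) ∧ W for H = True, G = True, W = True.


H = True, G = True, W = True
Step 1: H ∧ G = True AND True = True
Step 2: True ∧ W = True AND True = True
AND is true only when ALL operands are true.

True


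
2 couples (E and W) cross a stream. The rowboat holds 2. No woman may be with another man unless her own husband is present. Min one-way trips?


Label couples E and W.
1. WE+WW → (far: WE,WW; near: HE,HW)
2. WE ←   (far: WW; near: HE,HW,WE)
3. HE+HW → (far: HE,HW,WW; near: WE)
4. HE ←   (far: HW,WW; near: HE,WE)  — HE returns, since WE is alone on near bank
5. HE+WE → (far: all four; near: empty)
Every state respects the constraint.
Minimum trips = 5

5


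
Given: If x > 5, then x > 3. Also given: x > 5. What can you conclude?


Modus ponens: P → Q, P ⊢ Q
P: x > 5
Q: x > 3
We have P → Q and P is true.
By modus ponens, Q must be true.

x > 3


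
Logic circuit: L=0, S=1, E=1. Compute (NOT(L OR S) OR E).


L OR S = 1
NOT(1) = 0
0 OR 1 = 1

1


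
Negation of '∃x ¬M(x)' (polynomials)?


Original: ∃x ¬M(x)
Rule: ¬∀→∃, ¬∃→∀, negate predicate.
Negation: ∀x M(x)

∀x M(x)


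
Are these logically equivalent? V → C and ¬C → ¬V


Expression 1: V → C
Expression 2: ¬C → ¬V
Truth table (V C | Expr1 Expr2):
  T T |   T     T
  T F |   F     F
  F T |   T     T
  F F |   T     T
All 4 rows agree, so the expressions are logically equivalent.

Yes


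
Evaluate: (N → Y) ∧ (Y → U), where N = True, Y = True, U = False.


N = True, Y = True, U = False
Step 1: N → Y is false only when N=True and Y=False. Result: True
Step 2: Y → U is false only when Y=True and U=False. Result: False
Step 3: True ∧ False = False

False


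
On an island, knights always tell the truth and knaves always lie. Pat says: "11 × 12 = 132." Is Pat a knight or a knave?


Statement: "11 × 12 = 132."
Actual: 11 × 12 = 132
Claimed: 132
Statement is TRUE → Pat tells the truth → Knight

Knight


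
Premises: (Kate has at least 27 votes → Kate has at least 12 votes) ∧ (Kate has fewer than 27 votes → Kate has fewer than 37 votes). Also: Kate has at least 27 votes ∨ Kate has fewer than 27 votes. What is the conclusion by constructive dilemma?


Constructive dilemma: (P → Q) ∧ (R → S), P ∨ R ⊢ Q ∨ S
Premise 1: Kate has at least 27 votes → Kate has at least 12 votes
Premise 2: Kate has fewer than 27 votes → Kate has fewer than 37 votes
Premise 3: Kate has at least 27 votes ∨ Kate has fewer than 27 votes
Case 1: Assuming Kate has at least 27 votes, then by Premise 1, Kate has at least 12 votes.
Case 2: Assuming Kate has fewer than 27 votes, then by Premise 2, Kate has fewer than 37 votes.
Since one of Kate has at least 27 votes or Kate has fewer than 27 votes must hold, we get Kate has at least 12 votes or Kate has fewer than 37 votes.

Kate has at least 12 votes or Kate has fewer than 37 votes.
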